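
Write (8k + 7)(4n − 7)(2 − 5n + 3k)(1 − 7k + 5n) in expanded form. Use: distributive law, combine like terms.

(8k + 7)(4n − 7)(2 − 5n + 3k)(1 − 7k + 5n)
= (32kn − 56k + 28n − 49)(2 − 5n + 3k)(1 − 7k + 5n)    [distributive law]
= (64kn − 160kn² + 96k²n − 112k + 280kn − 168k² + 56n − 140n² + 84kn − 98 + 245n − 147k)(1 − 7k + 5n)    [distributive law]
= (428kn − 160kn² + 96k²n − 259k − 168k² + 301n − 140n² − 98)(1 − 7k + 5n)    [combine like terms]
= 428kn − 2996k²n + 2140kn² − 160kn² + 1120k²n² − 800kn³ + 96k²n − 672k³n + 480k²n² − 259k + 1813k² − 1295kn − 168k² + 1176k³ − 840k²n + 301n − 2107kn + 1505n² − 140n² + 980kn² − 700n³ − 98 + 686k − 490n    [distributive law]
= −2974kn − 3740k²n + 2960kn² + 1600k²n² − 800kn³ − 672k³n + 427k + 1645k² + 1176k³ − 189n + 1365n² − 700n³ − 98    [combine like terms]

−2974kn − 3740k²n + 2960kn² + 1600k²n² − 800kn³ − 672k³n + 427k + 1645k² + 1176k³ − 189n + 1365n² − 700n³ − 98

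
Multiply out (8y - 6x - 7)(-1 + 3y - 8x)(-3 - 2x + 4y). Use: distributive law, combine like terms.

115y + 552xy - 188y^2 - 376xy^2 + 96y^3 + 356x^2y - 200x - 268x^2 - 96x^3 - 21

(8y - 6x - 7)(-1 + 3y - 8x)(-3 - 2x + 4y)
= (-8y + 24y^2 - 64xy + 6x - 18xy + 48x^2 + 7 - 21y + 56x)(-3 - 2x + 4y)    [distributive law]
= (-29y + 24y^2 - 82xy + 62x + 48x^2 + 7)(-3 - 2x + 4y)    [combine like terms]
= 87y + 58xy - 116y^2 - 72y^2 - 48xy^2 + 96y^3 + 246xy + 164x^2y - 328xy^2 - 186x - 124x^2 + 248xy - 144x^2 - 96x^3 + 192x^2y - 21 - 14x + 28y    [distributive law]
= 115y + 552xy - 188y^2 - 376xy^2 + 96y^3 + 356x^2y - 200x - 268x^2 - 96x^3 - 21    [combine like terms]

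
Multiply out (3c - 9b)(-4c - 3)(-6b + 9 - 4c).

-72bc² - 72c² + 48c³ + 270bc - 81c - 216b²c - 162b² + 243b

(3c - 9b)(-4c - 3)(-6b + 9 - 4c)
= (-12c² - 9c + 36bc + 27b)(-6b + 9 - 4c)    [distributive law]
= 72bc² - 108c² + 48c³ + 54bc - 81c + 36c² - 216b²c + 324bc - 144bc² - 162b² + 243b - 108bc    [distributive law]
= -72bc² - 72c² + 48c³ + 270bc - 81c - 216b²c - 162b² + 243b    [combine like terms]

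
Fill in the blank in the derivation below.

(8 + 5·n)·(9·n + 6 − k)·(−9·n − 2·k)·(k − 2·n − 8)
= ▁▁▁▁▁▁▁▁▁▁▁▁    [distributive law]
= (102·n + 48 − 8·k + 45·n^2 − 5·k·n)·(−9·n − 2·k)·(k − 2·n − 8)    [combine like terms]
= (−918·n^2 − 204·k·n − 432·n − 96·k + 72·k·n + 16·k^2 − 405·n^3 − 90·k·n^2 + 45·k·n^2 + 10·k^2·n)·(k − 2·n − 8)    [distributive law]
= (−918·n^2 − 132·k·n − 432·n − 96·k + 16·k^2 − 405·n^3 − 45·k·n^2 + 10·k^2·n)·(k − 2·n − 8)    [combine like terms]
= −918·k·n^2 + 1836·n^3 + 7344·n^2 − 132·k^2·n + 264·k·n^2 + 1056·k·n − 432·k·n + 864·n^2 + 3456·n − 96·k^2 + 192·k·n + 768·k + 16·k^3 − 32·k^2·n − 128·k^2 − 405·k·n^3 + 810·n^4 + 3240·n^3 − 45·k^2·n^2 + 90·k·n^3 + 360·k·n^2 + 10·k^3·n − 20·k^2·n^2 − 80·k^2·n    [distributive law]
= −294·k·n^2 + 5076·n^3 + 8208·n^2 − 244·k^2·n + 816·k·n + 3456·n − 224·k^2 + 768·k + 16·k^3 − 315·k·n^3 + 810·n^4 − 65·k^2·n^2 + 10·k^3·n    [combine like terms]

Applying distributive law to the line above:

(72·n + 48 − 8·k + 45·n^2 + 30·n − 5·k·n)·(−9·n − 2·k)·(k − 2·n − 8)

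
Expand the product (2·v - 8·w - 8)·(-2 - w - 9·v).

68·v + 70·v·w - 18·v^2 + 24·w + 8·w^2 + 16

(2·v - 8·w - 8)·(-2 - w - 9·v)
= -4·v - 2·v·w - 18·v^2 + 16·w + 8·w^2 + 72·v·w + 16 + 8·w + 72·v    [distributive law]
= 68·v + 70·v·w - 18·v^2 + 24·w + 8·w^2 + 16    [combine like terms]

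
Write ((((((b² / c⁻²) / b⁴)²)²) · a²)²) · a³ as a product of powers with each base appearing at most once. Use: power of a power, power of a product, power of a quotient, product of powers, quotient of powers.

((((((b² / c⁻²) / b⁴)²)²) · a²)²) · a³
= ((((((b² / c⁻²) / b⁴)²)²)²) · ((a²)²)) · a³    [power of a product]
= (((((b² / c⁻²) / b⁴)²)⁴) · ((a²)²)) · a³    [power of a power]
= ((((b² / c⁻²) / b⁴)⁸) · ((a²)²)) · a³    [power of a power]
= ((((b² / c⁻²)⁸) / ((b⁴)⁸)) · ((a²)²)) · a³    [power of a quotient]
= (((((b²)⁸) / ((c⁻²)⁸)) / ((b⁴)⁸)) · ((a²)²)) · a³    [power of a quotient]
= (((b¹⁶ / ((c⁻²)⁸)) / ((b⁴)⁸)) · ((a²)²)) · a³    [power of a power]
= (((b¹⁶ / c⁻¹⁶) / ((b⁴)⁸)) · ((a²)²)) · a³    [power of a power]
= (((b¹⁶ / c⁻¹⁶) / b³²) · ((a²)²)) · a³    [power of a power]
= (((b¹⁶ / c⁻¹⁶) / b³²) · a⁴) · a³    [power of a power]
= a⁷·b⁻¹⁶·c¹⁶    [quotient of powers; product of powers]

a⁷·b⁻¹⁶·c¹⁶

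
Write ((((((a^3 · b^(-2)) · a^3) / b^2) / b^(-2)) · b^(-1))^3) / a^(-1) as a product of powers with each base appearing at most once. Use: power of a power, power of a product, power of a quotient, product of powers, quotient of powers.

a^19b^(-9)

((((((a^3 · b^(-2)) · a^3) / b^2) / b^(-2)) · b^(-1))^3) / a^(-1)
= ((((((a^3 · b^(-2)) · a^3) / b^2) / b^(-2))^3) · ((b^(-1))^3)) / a^(-1)    [power of a product]
= ((((((a^3 · b^(-2)) · a^3) / b^2)^3) / ((b^(-2))^3)) · ((b^(-1))^3)) / a^(-1)    [power of a quotient]
= ((((((a^3 · b^(-2)) · a^3)^3) / ((b^2)^3)) / ((b^(-2))^3)) · ((b^(-1))^3)) / a^(-1)    [power of a quotient]
= ((((((a^3 · b^(-2))^3) · ((a^3)^3)) / ((b^2)^3)) / ((b^(-2))^3)) · ((b^(-1))^3)) / a^(-1)    [power of a product]
= (((((((a^3)^3) · ((b^(-2))^3)) · ((a^3)^3)) / ((b^2)^3)) / ((b^(-2))^3)) · ((b^(-1))^3)) / a^(-1)    [power of a product]
= (((((a^9 · ((b^(-2))^3)) · ((a^3)^3)) / ((b^2)^3)) / ((b^(-2))^3)) · ((b^(-1))^3)) / a^(-1)    [power of a power]
= (((((a^9 · b^(-6)) · ((a^3)^3)) / ((b^2)^3)) / ((b^(-2))^3)) · ((b^(-1))^3)) / a^(-1)    [power of a power]
= (((((a^9 · b^(-6)) · a^9) / ((b^2)^3)) / ((b^(-2))^3)) · ((b^(-1))^3)) / a^(-1)    [power of a power]
= (((((a^9 · b^(-6)) · a^9) / b^6) / ((b^(-2))^3)) · ((b^(-1))^3)) / a^(-1)    [power of a power]
= (((((a^9 · b^(-6)) · a^9) / b^6) / b^(-6)) · ((b^(-1))^3)) / a^(-1)    [power of a power]
= (((((a^9 · b^(-6)) · a^9) / b^6) / b^(-6)) · b^(-3)) / a^(-1)    [power of a power]
= a^19b^(-9)    [quotient of powers; product of powers]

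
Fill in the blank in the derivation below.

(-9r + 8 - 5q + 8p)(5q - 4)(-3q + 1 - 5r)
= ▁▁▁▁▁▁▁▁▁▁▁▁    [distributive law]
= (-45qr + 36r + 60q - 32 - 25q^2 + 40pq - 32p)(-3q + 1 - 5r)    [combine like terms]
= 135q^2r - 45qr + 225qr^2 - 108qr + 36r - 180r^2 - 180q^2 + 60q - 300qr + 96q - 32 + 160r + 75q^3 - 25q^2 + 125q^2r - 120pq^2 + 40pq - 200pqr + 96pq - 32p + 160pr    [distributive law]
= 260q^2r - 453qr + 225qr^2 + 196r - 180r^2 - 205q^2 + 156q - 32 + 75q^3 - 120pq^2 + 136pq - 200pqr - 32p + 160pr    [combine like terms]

After distributive law, the bracketed line is:

(-45qr + 36r + 40q - 32 - 25q^2 + 20q + 40pq - 32p)(-3q + 1 - 5r)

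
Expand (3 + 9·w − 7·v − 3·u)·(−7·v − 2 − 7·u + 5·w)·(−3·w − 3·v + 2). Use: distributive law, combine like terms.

(3 + 9·w − 7·v − 3·u)·(−7·v − 2 − 7·u + 5·w)·(−3·w − 3·v + 2)
= (−21·v − 6 − 21·u + 15·w − 63·v·w − 18·w − 63·u·w + 45·w^2 + 49·v^2 + 14·v + 49·u·v − 35·v·w + 21·u·v + 6·u + 21·u^2 − 15·u·w)·(−3·w − 3·v + 2)    [distributive law]
= (−7·v − 6 − 15·u − 3·w − 98·v·w − 78·u·w + 45·w^2 + 49·v^2 + 70·u·v + 21·u^2)·(−3·w − 3·v + 2)    [combine like terms]
= 21·v·w + 21·v^2 − 14·v + 18·w + 18·v − 12 + 45·u·w + 45·u·v − 30·u + 9·w^2 + 9·v·w − 6·w + 294·v·w^2 + 294·v^2·w − 196·v·w + 234·u·w^2 + 234·u·v·w − 156·u·w − 135·w^3 − 135·v·w^2 + 90·w^2 − 147·v^2·w − 147·v^3 + 98·v^2 − 210·u·v·w − 210·u·v^2 + 140·u·v − 63·u^2·w − 63·u^2·v + 42·u^2    [distributive law]
= −166·v·w + 119·v^2 + 4·v + 12·w − 12 − 111·u·w + 185·u·v − 30·u + 99·w^2 + 159·v·w^2 + 147·v^2·w + 234·u·w^2 + 24·u·v·w − 135·w^3 − 147·v^3 − 210·u·v^2 − 63·u^2·w − 63·u^2·v + 42·u^2    [combine like terms]

−166·v·w + 119·v^2 + 4·v + 12·w − 12 − 111·u·w + 185·u·v − 30·u + 99·w^2 + 159·v·w^2 + 147·v^2·w + 234·u·w^2 + 24·u·v·w − 135·w^3 − 147·v^3 − 210·u·v^2 − 63·u^2·w − 63·u^2·v + 42·u^2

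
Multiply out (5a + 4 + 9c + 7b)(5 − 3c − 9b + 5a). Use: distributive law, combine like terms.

45a + 30ac − 10ab + 25a^2 + 20 + 33c − b − 27c^2 − 102bc − 63b^2

(5a + 4 + 9c + 7b)(5 − 3c − 9b + 5a)
= 25a − 15ac − 45ab + 25a^2 + 20 − 12c − 36b + 20a + 45c − 27c^2 − 81bc + 45ac + 35b − 21bc − 63b^2 + 35ab    [distributive law]
= 45a + 30ac − 10ab + 25a^2 + 20 + 33c − b − 27c^2 − 102bc − 63b^2    [combine like terms]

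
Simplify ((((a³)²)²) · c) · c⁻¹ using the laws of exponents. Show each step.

a¹²

((((a³)²)²) · c) · c⁻¹
= (((a³)⁴) · c) · c⁻¹    [power of a power]
= (a¹² · c) · c⁻¹    [power of a power]
= a¹²    [product of powers]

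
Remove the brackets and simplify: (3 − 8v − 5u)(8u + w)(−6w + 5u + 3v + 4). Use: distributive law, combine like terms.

(3 − 8v − 5u)(8u + w)(−6w + 5u + 3v + 4)
= (24u + 3w − 64uv − 8vw − 40u^2 − 5uw)(−6w + 5u + 3v + 4)    [distributive law]
= −144uw + 120u^2 + 72uv + 96u − 18w^2 + 15uw + 9vw + 12w + 384uvw − 320u^2v − 192uv^2 − 256uv + 48vw^2 − 40uvw − 24v^2w − 32vw + 240u^2w − 200u^3 − 120u^2v − 160u^2 + 30uw^2 − 25u^2w − 15uvw − 20uw    [distributive law]
= −149uw − 40u^2 − 184uv + 96u − 18w^2 − 23vw + 12w + 329uvw − 440u^2v − 192uv^2 + 48vw^2 − 24v^2w + 215u^2w − 200u^3 + 30uw^2    [combine like terms]

−149uw − 40u^2 − 184uv + 96u − 18w^2 − 23vw + 12w + 329uvw − 440u^2v − 192uv^2 + 48vw^2 − 24v^2w + 215u^2w − 200u^3 + 30uw^2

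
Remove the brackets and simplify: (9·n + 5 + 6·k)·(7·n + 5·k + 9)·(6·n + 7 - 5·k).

378·n^3 + 1137·n^2 + 207·k·n^2 + 503·k·n - 255·k^2·n + 1082·n + 328·k - 185·k^2 + 315 - 150·k^3

(9·n + 5 + 6·k)·(7·n + 5·k + 9)·(6·n + 7 - 5·k)
= (63·n^2 + 45·k·n + 81·n + 35·n + 25·k + 45 + 42·k·n + 30·k^2 + 54·k)·(6·n + 7 - 5·k)    [distributive law]
= (63·n^2 + 87·k·n + 116·n + 79·k + 45 + 30·k^2)·(6·n + 7 - 5·k)    [combine like terms]
= 378·n^3 + 441·n^2 - 315·k·n^2 + 522·k·n^2 + 609·k·n - 435·k^2·n + 696·n^2 + 812·n - 580·k·n + 474·k·n + 553·k - 395·k^2 + 270·n + 315 - 225·k + 180·k^2·n + 210·k^2 - 150·k^3    [distributive law]
= 378·n^3 + 1137·n^2 + 207·k·n^2 + 503·k·n - 255·k^2·n + 1082·n + 328·k - 185·k^2 + 315 - 150·k^3    [combine like terms]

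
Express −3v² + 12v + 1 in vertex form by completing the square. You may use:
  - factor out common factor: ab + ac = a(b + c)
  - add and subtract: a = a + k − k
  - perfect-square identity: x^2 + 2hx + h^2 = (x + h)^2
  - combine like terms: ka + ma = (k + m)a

−3(v − 2)² + 13

−3v² + 12v + 1
= −3(v² − 4v) + 1    [factor out -3 from the v-terms]
= −3(v² − 4v + 4 − 4) + 1    [add and subtract 4 inside the bracket]
= −3(v − 2)² + 12 + 1    [perfect-square identity]
= −3(v − 2)² + 13    [combine constants]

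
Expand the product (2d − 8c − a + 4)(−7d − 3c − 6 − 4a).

(2d − 8c − a + 4)(−7d − 3c − 6 − 4a)
= −14d² − 6cd − 12d − 8ad + 56cd + 24c² + 48c + 32ac + 7ad + 3ac + 6a + 4a² − 28d − 12c − 24 − 16a    [distributive law]
= −14d² + 50cd − 40d − ad + 24c² + 36c + 35ac − 10a + 4a² − 24    [combine like terms]

−14d² + 50cd − 40d − ad + 24c² + 36c + 35ac − 10a + 4a² − 24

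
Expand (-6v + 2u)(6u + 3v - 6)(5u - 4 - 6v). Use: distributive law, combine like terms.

(-6v + 2u)(6u + 3v - 6)(5u - 4 - 6v)
= (-36uv - 18v^2 + 36v + 12u^2 + 6uv - 12u)(5u - 4 - 6v)    [distributive law]
= (-30uv - 18v^2 + 36v + 12u^2 - 12u)(5u - 4 - 6v)    [combine like terms]
= -150u^2v + 120uv + 180uv^2 - 90uv^2 + 72v^2 + 108v^3 + 180uv - 144v - 216v^2 + 60u^3 - 48u^2 - 72u^2v - 60u^2 + 48u + 72uv    [distributive law]
= -222u^2v + 372uv + 90uv^2 - 144v^2 + 108v^3 - 144v + 60u^3 - 108u^2 + 48u    [combine like terms]

-222u^2v + 372uv + 90uv^2 - 144v^2 + 108v^3 - 144v + 60u^3 - 108u^2 + 48u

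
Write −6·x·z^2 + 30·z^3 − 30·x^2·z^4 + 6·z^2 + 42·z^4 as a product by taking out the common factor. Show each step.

6·z^2(−x + 5·z − 5·x^2·z^2 + 1 + 7·z^2)

−6·x·z^2 + 30·z^3 − 30·x^2·z^4 + 6·z^2 + 42·z^4
= 6(−x·z^2 + 5·z^3 − 5·x^2·z^4 + z^2 + 7·z^4)    [factor out 6]
= 6·z^2(−x + 5·z − 5·x^2·z^2 + 1 + 7·z^2)    [factor out z^2]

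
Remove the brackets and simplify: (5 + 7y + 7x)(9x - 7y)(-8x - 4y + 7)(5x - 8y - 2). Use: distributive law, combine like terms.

1413x^3 + 1070x^2y + 1413x^2 - 3271xy^2 - 4141xy - 630x + 1232y^3 + 2366y^2 + 490y + 2212x^3y + 4592x^2y^2 - 1708xy^3 - 1568y^4 - 2520x^4

(5 + 7y + 7x)(9x - 7y)(-8x - 4y + 7)(5x - 8y - 2)
= (45x - 35y + 63xy - 49y^2 + 63x^2 - 49xy)(-8x - 4y + 7)(5x - 8y - 2)    [distributive law]
= (45x - 35y + 14xy - 49y^2 + 63x^2)(-8x - 4y + 7)(5x - 8y - 2)    [combine like terms]
= (-360x^2 - 180xy + 315x + 280xy + 140y^2 - 245y - 112x^2y - 56xy^2 + 98xy + 392xy^2 + 196y^3 - 343y^2 - 504x^3 - 252x^2y + 441x^2)(5x - 8y - 2)    [distributive law]
= (81x^2 + 198xy + 315x - 203y^2 - 245y - 364x^2y + 336xy^2 + 196y^3 - 504x^3)(5x - 8y - 2)    [combine like terms]
= 405x^3 - 648x^2y - 162x^2 + 990x^2y - 1584xy^2 - 396xy + 1575x^2 - 2520xy - 630x - 1015xy^2 + 1624y^3 + 406y^2 - 1225xy + 1960y^2 + 490y - 1820x^3y + 2912x^2y^2 + 728x^2y + 1680x^2y^2 - 2688xy^3 - 672xy^2 + 980xy^3 - 1568y^4 - 392y^3 - 2520x^4 + 4032x^3y + 1008x^3    [distributive law]
= 1413x^3 + 1070x^2y + 1413x^2 - 3271xy^2 - 4141xy - 630x + 1232y^3 + 2366y^2 + 490y + 2212x^3y + 4592x^2y^2 - 1708xy^3 - 1568y^4 - 2520x^4    [combine like terms]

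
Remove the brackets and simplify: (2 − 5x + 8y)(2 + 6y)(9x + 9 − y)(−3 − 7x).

(2 − 5x + 8y)(2 + 6y)(9x + 9 − y)(−3 − 7x)
= (4 + 12y − 10x − 30xy + 16y + 48y²)(9x + 9 − y)(−3 − 7x)    [distributive law]
= (4 + 28y − 10x − 30xy + 48y²)(9x + 9 − y)(−3 − 7x)    [combine like terms]
= (36x + 36 − 4y + 252xy + 252y − 28y² − 90x² − 90x + 10xy − 270x²y − 270xy + 30xy² + 432xy² + 432y² − 48y³)(−3 − 7x)    [distributive law]
= (−54x + 36 + 248y − 8xy + 404y² − 90x² − 270x²y + 462xy² − 48y³)(−3 − 7x)    [combine like terms]
= 162x + 378x² − 108 − 252x − 744y − 1736xy + 24xy + 56x²y − 1212y² − 2828xy² + 270x² + 630x³ + 810x²y + 1890x³y − 1386xy² − 3234x²y² + 144y³ + 336xy³    [distributive law]
= −90x + 648x² − 108 − 744y − 1712xy + 866x²y − 1212y² − 4214xy² + 630x³ + 1890x³y − 3234x²y² + 144y³ + 336xy³    [combine like terms]

−90x + 648x² − 108 − 744y − 1712xy + 866x²y − 1212y² − 4214xy² + 630x³ + 1890x³y − 3234x²y² + 144y³ + 336xy³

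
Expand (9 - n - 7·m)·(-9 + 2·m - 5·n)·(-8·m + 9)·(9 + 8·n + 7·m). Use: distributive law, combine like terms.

7290·m + 14013·m·n + 2673·m² - 6561 - 8748·n - 4473·m²·n - 4410·m³ + 4635·m·n² - 2187·n² - 2392·m²·n² - 952·m³·n - 320·m·n³ + 360·n³ + 784·m⁴

(9 - n - 7·m)·(-9 + 2·m - 5·n)·(-8·m + 9)·(9 + 8·n + 7·m)
= (-81 + 18·m - 45·n + 9·n - 2·m·n + 5·n² + 63·m - 14·m² + 35·m·n)·(-8·m + 9)·(9 + 8·n + 7·m)    [distributive law]
= (-81 + 81·m - 36·n + 33·m·n + 5·n² - 14·m²)·(-8·m + 9)·(9 + 8·n + 7·m)    [combine like terms]
= (648·m - 729 - 648·m² + 729·m + 288·m·n - 324·n - 264·m²·n + 297·m·n - 40·m·n² + 45·n² + 112·m³ - 126·m²)·(9 + 8·n + 7·m)    [distributive law]
= (1377·m - 729 - 774·m² + 585·m·n - 324·n - 264·m²·n - 40·m·n² + 45·n² + 112·m³)·(9 + 8·n + 7·m)    [combine like terms]
= 12393·m + 11016·m·n + 9639·m² - 6561 - 5832·n - 5103·m - 6966·m² - 6192·m²·n - 5418·m³ + 5265·m·n + 4680·m·n² + 4095·m²·n - 2916·n - 2592·n² - 2268·m·n - 2376·m²·n - 2112·m²·n² - 1848·m³·n - 360·m·n² - 320·m·n³ - 280·m²·n² + 405·n² + 360·n³ + 315·m·n² + 1008·m³ + 896·m³·n + 784·m⁴    [distributive law]
= 7290·m + 14013·m·n + 2673·m² - 6561 - 8748·n - 4473·m²·n - 4410·m³ + 4635·m·n² - 2187·n² - 2392·m²·n² - 952·m³·n - 320·m·n³ + 360·n³ + 784·m⁴    [combine like terms]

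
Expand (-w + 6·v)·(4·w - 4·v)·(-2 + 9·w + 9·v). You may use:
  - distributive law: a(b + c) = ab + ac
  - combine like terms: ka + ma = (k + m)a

8·w^2 - 36·w^3 + 216·v·w^2 - 56·v·w + 36·v^2·w + 48·v^2 - 216·v^3

(-w + 6·v)·(4·w - 4·v)·(-2 + 9·w + 9·v)
= (-4·w^2 + 4·v·w + 24·v·w - 24·v^2)·(-2 + 9·w + 9·v)    [distributive law]
= (-4·w^2 + 28·v·w - 24·v^2)·(-2 + 9·w + 9·v)    [combine like terms]
= 8·w^2 - 36·w^3 - 36·v·w^2 - 56·v·w + 252·v·w^2 + 252·v^2·w + 48·v^2 - 216·v^2·w - 216·v^3    [distributive law]
= 8·w^2 - 36·w^3 + 216·v·w^2 - 56·v·w + 36·v^2·w + 48·v^2 - 216·v^3    [combine like terms]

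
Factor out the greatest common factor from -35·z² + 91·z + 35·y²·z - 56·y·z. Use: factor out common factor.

-35·z² + 91·z + 35·y²·z - 56·y·z
= 7(-5·z² + 13·z + 5·y²·z - 8·y·z)    [factor out 7]
= 7·z(-5·z + 13 + 5·y² - 8·y)    [factor out z]

7·z(-5·z + 13 + 5·y² - 8·y)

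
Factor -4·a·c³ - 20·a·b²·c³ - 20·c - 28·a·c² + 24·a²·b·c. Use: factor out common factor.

4·c(-a·c² - 5·a·b²·c² - 5 - 7·a·c + 6·a²·b)

-4·a·c³ - 20·a·b²·c³ - 20·c - 28·a·c² + 24·a²·b·c
= 4(-a·c³ - 5·a·b²·c³ - 5·c - 7·a·c² + 6·a²·b·c)    [factor out 4]
= 4·c(-a·c² - 5·a·b²·c² - 5 - 7·a·c + 6·a²·b)    [factor out c]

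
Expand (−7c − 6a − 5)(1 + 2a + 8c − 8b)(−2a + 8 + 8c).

(−7c − 6a − 5)(1 + 2a + 8c − 8b)(−2a + 8 + 8c)
= (−7c − 14ac − 56c² + 56bc − 6a − 12a² − 48ac + 48ab − 5 − 10a − 40c + 40b)(−2a + 8 + 8c)    [distributive law]
= (−47c − 62ac − 56c² + 56bc − 16a − 12a² + 48ab − 5 + 40b)(−2a + 8 + 8c)    [combine like terms]
= 94ac − 376c − 376c² + 124a²c − 496ac − 496ac² + 112ac² − 448c² − 448c³ − 112abc + 448bc + 448bc² + 32a² − 128a − 128ac + 24a³ − 96a² − 96a²c − 96a²b + 384ab + 384abc + 10a − 40 − 40c − 80ab + 320b + 320bc    [distributive law]
= −530ac − 416c − 824c² + 28a²c − 384ac² − 448c³ + 272abc + 768bc + 448bc² − 64a² − 118a + 24a³ − 96a²b + 304ab − 40 + 320b    [combine like terms]

−530ac − 416c − 824c² + 28a²c − 384ac² − 448c³ + 272abc + 768bc + 448bc² − 64a² − 118a + 24a³ − 96a²b + 304ab − 40 + 320b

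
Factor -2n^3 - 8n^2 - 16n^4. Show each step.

-2n^3 - 8n^2 - 16n^4
= 2(-n^3 - 4n^2 - 8n^4)    [factor out 2]
= 2n^2(-n - 4 - 8n^2)    [factor out n^2]

2n^2(-n - 4 - 8n^2)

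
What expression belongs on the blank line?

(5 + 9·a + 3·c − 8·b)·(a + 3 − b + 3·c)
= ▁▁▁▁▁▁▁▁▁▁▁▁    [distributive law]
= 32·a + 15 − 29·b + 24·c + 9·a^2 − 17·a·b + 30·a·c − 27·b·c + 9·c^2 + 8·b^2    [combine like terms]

By distributive law:

5·a + 15 − 5·b + 15·c + 9·a^2 + 27·a − 9·a·b + 27·a·c + 3·a·c + 9·c − 3·b·c + 9·c^2 − 8·a·b − 24·b + 8·b^2 − 24·b·c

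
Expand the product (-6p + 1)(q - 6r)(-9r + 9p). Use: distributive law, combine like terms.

(-6p + 1)(q - 6r)(-9r + 9p)
= (-6pq + 36pr + q - 6r)(-9r + 9p)    [distributive law]
= 54pqr - 54p^2q - 324pr^2 + 324p^2r - 9qr + 9pq + 54r^2 - 54pr    [distributive law]

54pqr - 54p^2q - 324pr^2 + 324p^2r - 9qr + 9pq + 54r^2 - 54pr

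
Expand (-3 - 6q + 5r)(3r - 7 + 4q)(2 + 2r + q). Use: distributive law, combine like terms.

-46r - 58r^2 + 20qr + 42 + 81q - 18q^2 + 19qr^2 - 46q^2r - 24q^3 + 30r^3

(-3 - 6q + 5r)(3r - 7 + 4q)(2 + 2r + q)
= (-9r + 21 - 12q - 18qr + 42q - 24q^2 + 15r^2 - 35r + 20qr)(2 + 2r + q)    [distributive law]
= (-44r + 21 + 30q + 2qr - 24q^2 + 15r^2)(2 + 2r + q)    [combine like terms]
= -88r - 88r^2 - 44qr + 42 + 42r + 21q + 60q + 60qr + 30q^2 + 4qr + 4qr^2 + 2q^2r - 48q^2 - 48q^2r - 24q^3 + 30r^2 + 30r^3 + 15qr^2    [distributive law]
= -46r - 58r^2 + 20qr + 42 + 81q - 18q^2 + 19qr^2 - 46q^2r - 24q^3 + 30r^3    [combine like terms]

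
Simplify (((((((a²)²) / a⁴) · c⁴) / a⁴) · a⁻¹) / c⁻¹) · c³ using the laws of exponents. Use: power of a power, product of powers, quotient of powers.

(((((((a²)²) / a⁴) · c⁴) / a⁴) · a⁻¹) / c⁻¹) · c³
= (((((a⁴ / a⁴) · c⁴) / a⁴) · a⁻¹) / c⁻¹) · c³    [power of a power]
= ((((a⁰ · c⁴) / a⁴) · a⁻¹) / c⁻¹) · c³    [quotient of powers]
= a⁻⁵·c⁸    [quotient of powers; product of powers]

a⁻⁵·c⁸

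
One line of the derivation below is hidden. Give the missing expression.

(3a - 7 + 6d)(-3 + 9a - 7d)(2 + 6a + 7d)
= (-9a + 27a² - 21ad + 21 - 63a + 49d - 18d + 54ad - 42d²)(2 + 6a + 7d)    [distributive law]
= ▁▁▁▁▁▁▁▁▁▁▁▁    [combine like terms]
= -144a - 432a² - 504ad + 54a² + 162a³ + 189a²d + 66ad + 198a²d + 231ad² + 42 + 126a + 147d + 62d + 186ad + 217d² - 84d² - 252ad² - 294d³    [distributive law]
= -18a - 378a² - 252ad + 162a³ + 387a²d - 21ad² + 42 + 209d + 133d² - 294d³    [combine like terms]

After combine like terms, the bracketed line is:

(-72a + 27a² + 33ad + 21 + 31d - 42d²)(2 + 6a + 7d)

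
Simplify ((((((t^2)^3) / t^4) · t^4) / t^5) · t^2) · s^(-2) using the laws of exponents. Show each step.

s^(-2)t^3

((((((t^2)^3) / t^4) · t^4) / t^5) · t^2) · s^(-2)
= (((((t^6) / t^4) · t^4) / t^5) · t^2) · s^(-2)    [power of a power]
= (((t^2 · t^4) / t^5) · t^2) · s^(-2)    [quotient of powers]
= ((t^6 / t^5) · t^2) · s^(-2)    [product of powers]
= (t · t^2) · s^(-2)    [quotient of powers]
= t^3 · s^(-2)    [product of powers]
= s^(-2)t^3    [rearrange]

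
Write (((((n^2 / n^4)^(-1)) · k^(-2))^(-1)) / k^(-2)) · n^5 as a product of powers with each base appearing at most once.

(((((n^2 / n^4)^(-1)) · k^(-2))^(-1)) / k^(-2)) · n^5
= (((((n^2 / n^4)^(-1))^(-1)) · ((k^(-2))^(-1))) / k^(-2)) · n^5    [power of a product]
= ((((n^2 / n^4)^1) · ((k^(-2))^(-1))) / k^(-2)) · n^5    [power of a power]
= (((((n^2)^1) / ((n^4)^1)) · ((k^(-2))^(-1))) / k^(-2)) · n^5    [power of a quotient]
= (((n^2 / ((n^4)^1)) · ((k^(-2))^(-1))) / k^(-2)) · n^5    [power of a power]
= (((n^2 / n^4) · ((k^(-2))^(-1))) / k^(-2)) · n^5    [power of a power]
= ((n^(-2) · ((k^(-2))^(-1))) / k^(-2)) · n^5    [quotient of powers]
= ((n^(-2) · k^2) / k^(-2)) · n^5    [power of a power]
= k^4n^3    [quotient of powers; product of powers]

k^4n^3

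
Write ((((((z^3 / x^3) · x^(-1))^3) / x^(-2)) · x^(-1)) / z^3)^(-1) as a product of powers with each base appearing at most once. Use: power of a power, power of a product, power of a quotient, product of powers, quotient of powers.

x^11z^(-6)

((((((z^3 / x^3) · x^(-1))^3) / x^(-2)) · x^(-1)) / z^3)^(-1)
= ((((((z^3 / x^3) · x^(-1))^3) / x^(-2)) · x^(-1))^(-1)) / ((z^3)^(-1))    [power of a quotient]
= ((((((z^3 / x^3) · x^(-1))^3) / x^(-2))^(-1)) · ((x^(-1))^(-1))) / ((z^3)^(-1))    [power of a product]
= ((((((z^3 / x^3) · x^(-1))^3)^(-1)) / ((x^(-2))^(-1))) · ((x^(-1))^(-1))) / ((z^3)^(-1))    [power of a quotient]
= (((((z^3 / x^3) · x^(-1))^(-3)) / ((x^(-2))^(-1))) · ((x^(-1))^(-1))) / ((z^3)^(-1))    [power of a power]
= (((((z^3 / x^3)^(-3)) · ((x^(-1))^(-3))) / ((x^(-2))^(-1))) · ((x^(-1))^(-1))) / ((z^3)^(-1))    [power of a product]
= ((((((z^3)^(-3)) / ((x^3)^(-3))) · ((x^(-1))^(-3))) / ((x^(-2))^(-1))) · ((x^(-1))^(-1))) / ((z^3)^(-1))    [power of a quotient]
= ((((z^(-9) / ((x^3)^(-3))) · ((x^(-1))^(-3))) / ((x^(-2))^(-1))) · ((x^(-1))^(-1))) / ((z^3)^(-1))    [power of a power]
= ((((z^(-9) / x^(-9)) · ((x^(-1))^(-3))) / ((x^(-2))^(-1))) · ((x^(-1))^(-1))) / ((z^3)^(-1))    [power of a power]
= ((((z^(-9) / x^(-9)) · x^3) / ((x^(-2))^(-1))) · ((x^(-1))^(-1))) / ((z^3)^(-1))    [power of a power]
= ((((z^(-9) / x^(-9)) · x^3) / x^2) · ((x^(-1))^(-1))) / ((z^3)^(-1))    [power of a power]
= ((((z^(-9) / x^(-9)) · x^3) / x^2) · x) / ((z^3)^(-1))    [power of a power]
= ((((z^(-9) / x^(-9)) · x^3) / x^2) · x) / z^(-3)    [power of a power]
= x^11z^(-6)    [quotient of powers; product of powers]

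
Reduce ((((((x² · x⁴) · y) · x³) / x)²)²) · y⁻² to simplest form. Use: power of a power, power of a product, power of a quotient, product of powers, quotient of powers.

((((((x² · x⁴) · y) · x³) / x)²)²) · y⁻²
= (((((x² · x⁴) · y) · x³) / x)⁴) · y⁻²    [power of a power]
= (((((x² · x⁴) · y) · x³)⁴) / (x⁴)) · y⁻²    [power of a quotient]
= (((((x² · x⁴) · y)⁴) · ((x³)⁴)) / (x⁴)) · y⁻²    [power of a product]
= (((((x² · x⁴)⁴) · (y⁴)) · ((x³)⁴)) / (x⁴)) · y⁻²    [power of a product]
= ((((((x²)⁴) · ((x⁴)⁴)) · (y⁴)) · ((x³)⁴)) / (x⁴)) · y⁻²    [power of a product]
= ((((x⁸ · ((x⁴)⁴)) · (y⁴)) · ((x³)⁴)) / (x⁴)) · y⁻²    [power of a power]
= ((((x⁸ · x¹⁶) · (y⁴)) · ((x³)⁴)) / (x⁴)) · y⁻²    [power of a power]
= (((x²⁴ · (y⁴)) · ((x³)⁴)) / (x⁴)) · y⁻²    [product of powers]
= (((x²⁴ · y⁴) · x¹²) / (x⁴)) · y⁻²    [power of a power]
= x³²·y²    [quotient of powers; product of powers]

x³²·y²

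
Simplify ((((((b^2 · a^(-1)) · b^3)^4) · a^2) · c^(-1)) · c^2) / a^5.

a^(-7)·b^20·c

((((((b^2 · a^(-1)) · b^3)^4) · a^2) · c^(-1)) · c^2) / a^5
= ((((((b^2 · a^(-1))^4) · ((b^3)^4)) · a^2) · c^(-1)) · c^2) / a^5    [power of a product]
= (((((((b^2)^4) · ((a^(-1))^4)) · ((b^3)^4)) · a^2) · c^(-1)) · c^2) / a^5    [power of a product]
= (((((b^8 · ((a^(-1))^4)) · ((b^3)^4)) · a^2) · c^(-1)) · c^2) / a^5    [power of a power]
= (((((b^8 · a^(-4)) · ((b^3)^4)) · a^2) · c^(-1)) · c^2) / a^5    [power of a power]
= (((((b^8 · a^(-4)) · b^12) · a^2) · c^(-1)) · c^2) / a^5    [power of a power]
= a^(-7)·b^20·c    [quotient of powers; product of powers]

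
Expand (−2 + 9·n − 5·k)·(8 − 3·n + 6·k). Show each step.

−16 + 78·n − 52·k − 27·n^2 + 69·k·n − 30·k^2

(−2 + 9·n − 5·k)·(8 − 3·n + 6·k)
= −16 + 6·n − 12·k + 72·n − 27·n^2 + 54·k·n − 40·k + 15·k·n − 30·k^2    [distributive law]
= −16 + 78·n − 52·k − 27·n^2 + 69·k·n − 30·k^2    [combine like terms]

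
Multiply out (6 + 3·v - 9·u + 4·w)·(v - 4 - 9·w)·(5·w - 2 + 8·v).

(6 + 3·v - 9·u + 4·w)·(v - 4 - 9·w)·(5·w - 2 + 8·v)
= (6·v - 24 - 54·w + 3·v² - 12·v - 27·v·w - 9·u·v + 36·u + 81·u·w + 4·v·w - 16·w - 36·w²)·(5·w - 2 + 8·v)    [distributive law]
= (-6·v - 24 - 70·w + 3·v² - 23·v·w - 9·u·v + 36·u + 81·u·w - 36·w²)·(5·w - 2 + 8·v)    [combine like terms]
= -30·v·w + 12·v - 48·v² - 120·w + 48 - 192·v - 350·w² + 140·w - 560·v·w + 15·v²·w - 6·v² + 24·v³ - 115·v·w² + 46·v·w - 184·v²·w - 45·u·v·w + 18·u·v - 72·u·v² + 180·u·w - 72·u + 288·u·v + 405·u·w² - 162·u·w + 648·u·v·w - 180·w³ + 72·w² - 288·v·w²    [distributive law]
= -544·v·w - 180·v - 54·v² + 20·w + 48 - 278·w² - 169·v²·w + 24·v³ - 403·v·w² + 603·u·v·w + 306·u·v - 72·u·v² + 18·u·w - 72·u + 405·u·w² - 180·w³    [combine like terms]

-544·v·w - 180·v - 54·v² + 20·w + 48 - 278·w² - 169·v²·w + 24·v³ - 403·v·w² + 603·u·v·w + 306·u·v - 72·u·v² + 18·u·w - 72·u + 405·u·w² - 180·w³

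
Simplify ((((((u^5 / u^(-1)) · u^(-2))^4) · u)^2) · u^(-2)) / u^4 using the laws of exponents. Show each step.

((((((u^5 / u^(-1)) · u^(-2))^4) · u)^2) · u^(-2)) / u^4
= ((((((u^5 / u^(-1)) · u^(-2))^4)^2) · (u^2)) · u^(-2)) / u^4    [power of a product]
= (((((u^5 / u^(-1)) · u^(-2))^8) · (u^2)) · u^(-2)) / u^4    [power of a power]
= (((((u^5 / u^(-1))^8) · ((u^(-2))^8)) · (u^2)) · u^(-2)) / u^4    [power of a product]
= ((((((u^5)^8) / ((u^(-1))^8)) · ((u^(-2))^8)) · (u^2)) · u^(-2)) / u^4    [power of a quotient]
= ((((u^40 / ((u^(-1))^8)) · ((u^(-2))^8)) · (u^2)) · u^(-2)) / u^4    [power of a power]
= ((((u^40 / u^(-8)) · ((u^(-2))^8)) · (u^2)) · u^(-2)) / u^4    [power of a power]
= (((u^48 · ((u^(-2))^8)) · (u^2)) · u^(-2)) / u^4    [quotient of powers]
= (((u^48 · u^(-16)) · (u^2)) · u^(-2)) / u^4    [power of a power]
= ((u^32 · (u^2)) · u^(-2)) / u^4    [product of powers]
= (u^34 · u^(-2)) / u^4    [product of powers]
= u^32 / u^4    [product of powers]
= u^28    [quotient of powers]

u^28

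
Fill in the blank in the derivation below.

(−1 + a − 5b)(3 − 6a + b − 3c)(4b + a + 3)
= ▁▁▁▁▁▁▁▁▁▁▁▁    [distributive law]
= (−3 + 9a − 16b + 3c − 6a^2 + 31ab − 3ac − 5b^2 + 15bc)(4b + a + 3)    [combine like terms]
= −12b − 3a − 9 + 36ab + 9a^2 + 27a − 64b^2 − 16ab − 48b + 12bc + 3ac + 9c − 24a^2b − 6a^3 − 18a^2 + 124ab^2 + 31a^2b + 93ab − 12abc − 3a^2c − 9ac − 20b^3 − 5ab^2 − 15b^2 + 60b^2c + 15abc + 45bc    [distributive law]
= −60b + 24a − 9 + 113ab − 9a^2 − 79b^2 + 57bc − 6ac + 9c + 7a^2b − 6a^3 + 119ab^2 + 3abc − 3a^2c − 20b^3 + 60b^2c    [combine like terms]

Applying distributive law to the line above:

(−3 + 6a − b + 3c + 3a − 6a^2 + ab − 3ac − 15b + 30ab − 5b^2 + 15bc)(4b + a + 3)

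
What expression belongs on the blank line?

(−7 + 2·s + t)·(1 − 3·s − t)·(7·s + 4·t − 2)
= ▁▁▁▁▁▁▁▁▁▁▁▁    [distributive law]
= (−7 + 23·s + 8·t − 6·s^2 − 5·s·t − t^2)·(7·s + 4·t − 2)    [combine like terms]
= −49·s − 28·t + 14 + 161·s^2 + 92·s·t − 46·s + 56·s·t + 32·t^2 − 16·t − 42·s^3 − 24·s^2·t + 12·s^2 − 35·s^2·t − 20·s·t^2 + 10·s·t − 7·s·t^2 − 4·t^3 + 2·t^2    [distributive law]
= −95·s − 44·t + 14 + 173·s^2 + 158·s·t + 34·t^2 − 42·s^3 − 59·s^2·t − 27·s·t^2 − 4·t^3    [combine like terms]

After distributive law, the bracketed line is:

(−7 + 21·s + 7·t + 2·s − 6·s^2 − 2·s·t + t − 3·s·t − t^2)·(7·s + 4·t − 2)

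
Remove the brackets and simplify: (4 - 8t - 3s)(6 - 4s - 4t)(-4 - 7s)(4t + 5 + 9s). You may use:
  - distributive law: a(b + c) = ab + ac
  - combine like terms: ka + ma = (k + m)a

(4 - 8t - 3s)(6 - 4s - 4t)(-4 - 7s)(4t + 5 + 9s)
= (24 - 16s - 16t - 48t + 32st + 32t^2 - 18s + 12s^2 + 12st)(-4 - 7s)(4t + 5 + 9s)    [distributive law]
= (24 - 34s - 64t + 44st + 32t^2 + 12s^2)(-4 - 7s)(4t + 5 + 9s)    [combine like terms]
= (-96 - 168s + 136s + 238s^2 + 256t + 448st - 176st - 308s^2t - 128t^2 - 224st^2 - 48s^2 - 84s^3)(4t + 5 + 9s)    [distributive law]
= (-96 - 32s + 190s^2 + 256t + 272st - 308s^2t - 128t^2 - 224st^2 - 84s^3)(4t + 5 + 9s)    [combine like terms]
= -384t - 480 - 864s - 128st - 160s - 288s^2 + 760s^2t + 950s^2 + 1710s^3 + 1024t^2 + 1280t + 2304st + 1088st^2 + 1360st + 2448s^2t - 1232s^2t^2 - 1540s^2t - 2772s^3t - 512t^3 - 640t^2 - 1152st^2 - 896st^3 - 1120st^2 - 2016s^2t^2 - 336s^3t - 420s^3 - 756s^4    [distributive law]
= 896t - 480 - 1024s + 3536st + 662s^2 + 1668s^2t + 1290s^3 + 384t^2 - 1184st^2 - 3248s^2t^2 - 3108s^3t - 512t^3 - 896st^3 - 756s^4    [combine like terms]

896t - 480 - 1024s + 3536st + 662s^2 + 1668s^2t + 1290s^3 + 384t^2 - 1184st^2 - 3248s^2t^2 - 3108s^3t - 512t^3 - 896st^3 - 756s^4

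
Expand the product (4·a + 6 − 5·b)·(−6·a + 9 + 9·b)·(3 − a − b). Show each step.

−72·a^2 + 24·a^3 − 42·a^2·b + 189·a·b − 21·a·b^2 + 162 − 54·a − 27·b − 144·b^2 + 45·b^3

(4·a + 6 − 5·b)·(−6·a + 9 + 9·b)·(3 − a − b)
= (−24·a^2 + 36·a + 36·a·b − 36·a + 54 + 54·b + 30·a·b − 45·b − 45·b^2)·(3 − a − b)    [distributive law]
= (−24·a^2 + 66·a·b + 54 + 9·b − 45·b^2)·(3 − a − b)    [combine like terms]
= −72·a^2 + 24·a^3 + 24·a^2·b + 198·a·b − 66·a^2·b − 66·a·b^2 + 162 − 54·a − 54·b + 27·b − 9·a·b − 9·b^2 − 135·b^2 + 45·a·b^2 + 45·b^3    [distributive law]
= −72·a^2 + 24·a^3 − 42·a^2·b + 189·a·b − 21·a·b^2 + 162 − 54·a − 27·b − 144·b^2 + 45·b^3    [combine like terms]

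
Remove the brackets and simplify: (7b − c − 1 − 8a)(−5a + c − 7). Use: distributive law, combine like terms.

(7b − c − 1 − 8a)(−5a + c − 7)
= −35ab + 7bc − 49b + 5ac − c^2 + 7c + 5a − c + 7 + 40a^2 − 8ac + 56a    [distributive law]
= −35ab + 7bc − 49b − 3ac − c^2 + 6c + 61a + 7 + 40a^2    [combine like terms]

−35ab + 7bc − 49b − 3ac − c^2 + 6c + 61a + 7 + 40a^2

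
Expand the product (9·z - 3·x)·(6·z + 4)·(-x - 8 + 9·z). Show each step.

(9·z - 3·x)·(6·z + 4)·(-x - 8 + 9·z)
= (54·z^2 + 36·z - 18·x·z - 12·x)·(-x - 8 + 9·z)    [distributive law]
= -54·x·z^2 - 432·z^2 + 486·z^3 - 36·x·z - 288·z + 324·z^2 + 18·x^2·z + 144·x·z - 162·x·z^2 + 12·x^2 + 96·x - 108·x·z    [distributive law]
= -216·x·z^2 - 108·z^2 + 486·z^3 - 288·z + 18·x^2·z + 12·x^2 + 96·x    [combine like terms]

-216·x·z^2 - 108·z^2 + 486·z^3 - 288·z + 18·x^2·z + 12·x^2 + 96·x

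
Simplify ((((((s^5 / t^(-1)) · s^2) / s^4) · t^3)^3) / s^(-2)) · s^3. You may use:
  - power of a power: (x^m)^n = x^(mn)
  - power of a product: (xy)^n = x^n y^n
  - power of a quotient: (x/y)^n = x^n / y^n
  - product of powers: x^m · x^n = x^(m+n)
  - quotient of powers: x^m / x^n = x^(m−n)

s^14t^12

((((((s^5 / t^(-1)) · s^2) / s^4) · t^3)^3) / s^(-2)) · s^3
= ((((((s^5 / t^(-1)) · s^2) / s^4)^3) · ((t^3)^3)) / s^(-2)) · s^3    [power of a product]
= ((((((s^5 / t^(-1)) · s^2)^3) / ((s^4)^3)) · ((t^3)^3)) / s^(-2)) · s^3    [power of a quotient]
= ((((((s^5 / t^(-1))^3) · ((s^2)^3)) / ((s^4)^3)) · ((t^3)^3)) / s^(-2)) · s^3    [power of a product]
= (((((((s^5)^3) / ((t^(-1))^3)) · ((s^2)^3)) / ((s^4)^3)) · ((t^3)^3)) / s^(-2)) · s^3    [power of a quotient]
= (((((s^15 / ((t^(-1))^3)) · ((s^2)^3)) / ((s^4)^3)) · ((t^3)^3)) / s^(-2)) · s^3    [power of a power]
= (((((s^15 / t^(-3)) · ((s^2)^3)) / ((s^4)^3)) · ((t^3)^3)) / s^(-2)) · s^3    [power of a power]
= (((((s^15 / t^(-3)) · s^6) / ((s^4)^3)) · ((t^3)^3)) / s^(-2)) · s^3    [power of a power]
= (((((s^15 / t^(-3)) · s^6) / s^12) · ((t^3)^3)) / s^(-2)) · s^3    [power of a power]
= (((((s^15 / t^(-3)) · s^6) / s^12) · t^9) / s^(-2)) · s^3    [power of a power]
= s^14t^12    [quotient of powers; product of powers]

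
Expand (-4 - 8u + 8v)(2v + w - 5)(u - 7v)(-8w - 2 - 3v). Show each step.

2508uvw + 596uv + 728uv^2 - 2660v^2w - 252v^2 - 784v^3 + 32uw^2 - 152uw - 224vw^2 + 1064vw - 40u + 280v + 152u^2vw - 88u^2v + 48u^2v^2 - 1216uv^2w - 384uv^3 + 64u^2w^2 - 304u^2w - 512uvw^2 - 80u^2 + 1064v^3w + 336v^4 + 448v^2w^2

(-4 - 8u + 8v)(2v + w - 5)(u - 7v)(-8w - 2 - 3v)
= (-8v - 4w + 20 - 16uv - 8uw + 40u + 16v^2 + 8vw - 40v)(u - 7v)(-8w - 2 - 3v)    [distributive law]
= (-48v - 4w + 20 - 16uv - 8uw + 40u + 16v^2 + 8vw)(u - 7v)(-8w - 2 - 3v)    [combine like terms]
= (-48uv + 336v^2 - 4uw + 28vw + 20u - 140v - 16u^2v + 112uv^2 - 8u^2w + 56uvw + 40u^2 - 280uv + 16uv^2 - 112v^3 + 8uvw - 56v^2w)(-8w - 2 - 3v)    [distributive law]
= (-328uv + 336v^2 - 4uw + 28vw + 20u - 140v - 16u^2v + 128uv^2 - 8u^2w + 64uvw + 40u^2 - 112v^3 - 56v^2w)(-8w - 2 - 3v)    [combine like terms]
= 2624uvw + 656uv + 984uv^2 - 2688v^2w - 672v^2 - 1008v^3 + 32uw^2 + 8uw + 12uvw - 224vw^2 - 56vw - 84v^2w - 160uw - 40u - 60uv + 1120vw + 280v + 420v^2 + 128u^2vw + 32u^2v + 48u^2v^2 - 1024uv^2w - 256uv^2 - 384uv^3 + 64u^2w^2 + 16u^2w + 24u^2vw - 512uvw^2 - 128uvw - 192uv^2w - 320u^2w - 80u^2 - 120u^2v + 896v^3w + 224v^3 + 336v^4 + 448v^2w^2 + 112v^2w + 168v^3w    [distributive law]
= 2508uvw + 596uv + 728uv^2 - 2660v^2w - 252v^2 - 784v^3 + 32uw^2 - 152uw - 224vw^2 + 1064vw - 40u + 280v + 152u^2vw - 88u^2v + 48u^2v^2 - 1216uv^2w - 384uv^3 + 64u^2w^2 - 304u^2w - 512uvw^2 - 80u^2 + 1064v^3w + 336v^4 + 448v^2w^2    [combine like terms]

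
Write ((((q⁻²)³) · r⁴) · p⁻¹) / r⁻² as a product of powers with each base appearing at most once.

((((q⁻²)³) · r⁴) · p⁻¹) / r⁻²
= ((q⁻⁶ · r⁴) · p⁻¹) / r⁻²    [power of a power]
= p⁻¹·q⁻⁶·r⁶    [quotient of powers]

p⁻¹·q⁻⁶·r⁶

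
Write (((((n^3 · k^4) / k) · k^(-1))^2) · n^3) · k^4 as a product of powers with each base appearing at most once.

k^8·n^9

(((((n^3 · k^4) / k) · k^(-1))^2) · n^3) · k^4
= (((((n^3 · k^4) / k)^2) · ((k^(-1))^2)) · n^3) · k^4    [power of a product]
= (((((n^3 · k^4)^2) / (k^2)) · ((k^(-1))^2)) · n^3) · k^4    [power of a quotient]
= ((((((n^3)^2) · ((k^4)^2)) / (k^2)) · ((k^(-1))^2)) · n^3) · k^4    [power of a product]
= ((((n^6 · ((k^4)^2)) / (k^2)) · ((k^(-1))^2)) · n^3) · k^4    [power of a power]
= ((((n^6 · k^8) / (k^2)) · ((k^(-1))^2)) · n^3) · k^4    [power of a power]
= ((((n^6 · k^8) / k^2) · k^(-2)) · n^3) · k^4    [power of a power]
= k^8·n^9    [quotient of powers; product of powers]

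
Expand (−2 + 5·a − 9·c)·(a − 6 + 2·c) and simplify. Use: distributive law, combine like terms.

(−2 + 5·a − 9·c)·(a − 6 + 2·c)
= −2·a + 12 − 4·c + 5·a^2 − 30·a + 10·a·c − 9·a·c + 54·c − 18·c^2    [distributive law]
= −32·a + 12 + 50·c + 5·a^2 + a·c − 18·c^2    [combine like terms]

−32·a + 12 + 50·c + 5·a^2 + a·c − 18·c^2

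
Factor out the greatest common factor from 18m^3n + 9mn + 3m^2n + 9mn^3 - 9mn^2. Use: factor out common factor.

18m^3n + 9mn + 3m^2n + 9mn^3 - 9mn^2
= 3(6m^3n + 3mn + m^2n + 3mn^3 - 3mn^2)    [factor out 3]
= 3mn(6m^2 + 3 + m + 3n^2 - 3n)    [factor out mn]

3mn(6m^2 + 3 + m + 3n^2 - 3n)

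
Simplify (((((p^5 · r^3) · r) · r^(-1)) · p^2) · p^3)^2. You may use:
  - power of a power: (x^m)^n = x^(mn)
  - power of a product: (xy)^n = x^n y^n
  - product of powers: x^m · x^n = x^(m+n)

p^20r^6

(((((p^5 · r^3) · r) · r^(-1)) · p^2) · p^3)^2
= (((((p^5 · r^3) · r) · r^(-1)) · p^2)^2) · ((p^3)^2)    [power of a product]
= (((((p^5 · r^3) · r) · r^(-1))^2) · ((p^2)^2)) · ((p^3)^2)    [power of a product]
= (((((p^5 · r^3) · r)^2) · ((r^(-1))^2)) · ((p^2)^2)) · ((p^3)^2)    [power of a product]
= (((((p^5 · r^3)^2) · (r^2)) · ((r^(-1))^2)) · ((p^2)^2)) · ((p^3)^2)    [power of a product]
= ((((((p^5)^2) · ((r^3)^2)) · (r^2)) · ((r^(-1))^2)) · ((p^2)^2)) · ((p^3)^2)    [power of a product]
= ((((p^10 · ((r^3)^2)) · (r^2)) · ((r^(-1))^2)) · ((p^2)^2)) · ((p^3)^2)    [power of a power]
= ((((p^10 · r^6) · (r^2)) · ((r^(-1))^2)) · ((p^2)^2)) · ((p^3)^2)    [power of a power]
= ((((p^10 · r^6) · r^2) · r^(-2)) · ((p^2)^2)) · ((p^3)^2)    [power of a power]
= ((((p^10 · r^6) · r^2) · r^(-2)) · p^4) · ((p^3)^2)    [power of a power]
= ((((p^10 · r^6) · r^2) · r^(-2)) · p^4) · p^6    [power of a power]
= p^20r^6    [product of powers]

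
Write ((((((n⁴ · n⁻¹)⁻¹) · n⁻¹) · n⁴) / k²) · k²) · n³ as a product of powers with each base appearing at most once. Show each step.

((((((n⁴ · n⁻¹)⁻¹) · n⁻¹) · n⁴) / k²) · k²) · n³
= (((((((n⁴)⁻¹) · ((n⁻¹)⁻¹)) · n⁻¹) · n⁴) / k²) · k²) · n³    [power of a product]
= (((((n⁻⁴ · ((n⁻¹)⁻¹)) · n⁻¹) · n⁴) / k²) · k²) · n³    [power of a power]
= (((((n⁻⁴ · n) · n⁻¹) · n⁴) / k²) · k²) · n³    [power of a power]
= ((((n⁻³ · n⁻¹) · n⁴) / k²) · k²) · n³    [product of powers]
= (((n⁻⁴ · n⁴) / k²) · k²) · n³    [product of powers]
= ((n⁰ / k²) · k²) · n³    [product of powers]
= n³    [quotient of powers; product of powers]

n³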